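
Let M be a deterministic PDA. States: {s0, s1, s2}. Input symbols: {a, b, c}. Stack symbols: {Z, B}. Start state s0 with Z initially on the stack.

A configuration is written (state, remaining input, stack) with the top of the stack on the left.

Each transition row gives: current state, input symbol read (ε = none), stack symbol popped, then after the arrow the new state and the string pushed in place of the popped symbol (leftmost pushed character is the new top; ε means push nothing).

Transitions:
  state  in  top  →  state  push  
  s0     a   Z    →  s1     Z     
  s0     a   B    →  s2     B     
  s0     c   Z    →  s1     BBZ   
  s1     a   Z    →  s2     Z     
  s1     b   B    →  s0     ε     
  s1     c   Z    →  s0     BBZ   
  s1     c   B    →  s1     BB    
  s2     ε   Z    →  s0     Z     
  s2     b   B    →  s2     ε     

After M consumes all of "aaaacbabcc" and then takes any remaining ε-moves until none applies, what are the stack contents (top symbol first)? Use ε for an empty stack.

(s0, aaaacbabcc, Z) ⊢ (s1, aaacbabcc, Z) ⊢ (s2, aacbabcc, Z) ⊢ (s0, aacbabcc, Z) ⊢ (s1, acbabcc, Z) ⊢ (s2, cbabcc, Z) ⊢ (s0, cbabcc, Z) ⊢ (s1, babcc, BBZ) ⊢ (s0, abcc, BZ) ⊢ (s2, bcc, BZ) ⊢ (s2, cc, Z) ⊢ (s0, cc, Z) ⊢ (s1, c, BBZ) ⊢ (s1, ε, BBBZ)
All input consumed in state s1 with stack BBBZ.

BBBZ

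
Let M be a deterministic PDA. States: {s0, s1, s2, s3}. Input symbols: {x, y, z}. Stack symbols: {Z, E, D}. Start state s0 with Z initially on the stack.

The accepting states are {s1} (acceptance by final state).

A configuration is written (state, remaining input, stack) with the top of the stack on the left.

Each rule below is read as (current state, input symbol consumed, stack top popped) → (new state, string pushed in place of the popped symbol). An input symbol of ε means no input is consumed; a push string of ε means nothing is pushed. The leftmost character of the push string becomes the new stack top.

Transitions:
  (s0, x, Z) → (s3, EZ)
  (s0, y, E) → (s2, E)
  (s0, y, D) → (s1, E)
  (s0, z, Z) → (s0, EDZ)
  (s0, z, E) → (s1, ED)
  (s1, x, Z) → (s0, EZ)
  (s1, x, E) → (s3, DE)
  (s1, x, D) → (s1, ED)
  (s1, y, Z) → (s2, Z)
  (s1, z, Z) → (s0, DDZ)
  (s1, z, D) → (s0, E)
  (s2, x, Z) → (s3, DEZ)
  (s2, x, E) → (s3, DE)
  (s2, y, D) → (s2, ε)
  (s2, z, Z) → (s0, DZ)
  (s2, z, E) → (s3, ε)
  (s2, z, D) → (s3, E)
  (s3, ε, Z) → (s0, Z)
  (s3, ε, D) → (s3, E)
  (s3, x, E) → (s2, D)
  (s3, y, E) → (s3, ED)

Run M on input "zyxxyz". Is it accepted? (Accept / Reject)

(s0, zyxxyz, Z)
  read z, top Z: go to s0, push EDZ → (s0, yxxyz, EDZ)
  read y, top E: go to s2, push E → (s2, xxyz, EDZ)
  read x, top E: go to s3, push DE → (s3, xyz, DEDZ)
  ε-move, top D: go to s3, push E → (s3, xyz, EEDZ)
  read x, top E: go to s2, push D → (s2, yz, DEDZ)
  read y, top D: go to s2, push ε → (s2, z, EDZ)
  read z, top E: go to s3, push ε → (s3, ε, DZ)
  ε-move, top D: go to s3, push E → (s3, ε, EZ)
All input consumed; state s3 ∉ F and no further ε-move applies.

Reject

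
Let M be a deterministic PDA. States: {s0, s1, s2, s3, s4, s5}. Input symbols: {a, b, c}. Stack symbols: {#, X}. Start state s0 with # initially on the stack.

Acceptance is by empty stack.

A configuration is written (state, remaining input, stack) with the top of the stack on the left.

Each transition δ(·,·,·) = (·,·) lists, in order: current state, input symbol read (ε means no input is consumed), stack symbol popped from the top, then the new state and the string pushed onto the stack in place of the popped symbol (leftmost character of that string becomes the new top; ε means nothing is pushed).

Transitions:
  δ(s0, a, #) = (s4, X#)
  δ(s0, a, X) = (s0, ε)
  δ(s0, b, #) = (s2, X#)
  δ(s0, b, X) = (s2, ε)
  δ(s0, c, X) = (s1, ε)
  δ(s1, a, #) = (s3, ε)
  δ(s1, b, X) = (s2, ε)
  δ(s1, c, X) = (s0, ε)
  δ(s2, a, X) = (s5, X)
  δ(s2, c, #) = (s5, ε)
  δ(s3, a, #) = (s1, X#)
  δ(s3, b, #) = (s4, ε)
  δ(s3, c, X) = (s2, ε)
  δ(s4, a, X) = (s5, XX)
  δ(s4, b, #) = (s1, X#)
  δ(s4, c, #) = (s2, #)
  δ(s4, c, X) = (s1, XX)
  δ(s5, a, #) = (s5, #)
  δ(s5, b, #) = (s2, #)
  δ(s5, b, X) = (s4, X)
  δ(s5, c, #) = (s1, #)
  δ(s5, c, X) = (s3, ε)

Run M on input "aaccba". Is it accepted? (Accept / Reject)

(s0, aaccba, #)
  read a, top #: go to s4, push X# → (s4, accba, X#)
  read a, top X: go to s5, push XX → (s5, ccba, XX#)
  read c, top X: go to s3, push ε → (s3, cba, X#)
  read c, top X: go to s2, push ε → (s2, ba, #)
No transition applies at (s2, ba, #); input not fully consumed.

Reject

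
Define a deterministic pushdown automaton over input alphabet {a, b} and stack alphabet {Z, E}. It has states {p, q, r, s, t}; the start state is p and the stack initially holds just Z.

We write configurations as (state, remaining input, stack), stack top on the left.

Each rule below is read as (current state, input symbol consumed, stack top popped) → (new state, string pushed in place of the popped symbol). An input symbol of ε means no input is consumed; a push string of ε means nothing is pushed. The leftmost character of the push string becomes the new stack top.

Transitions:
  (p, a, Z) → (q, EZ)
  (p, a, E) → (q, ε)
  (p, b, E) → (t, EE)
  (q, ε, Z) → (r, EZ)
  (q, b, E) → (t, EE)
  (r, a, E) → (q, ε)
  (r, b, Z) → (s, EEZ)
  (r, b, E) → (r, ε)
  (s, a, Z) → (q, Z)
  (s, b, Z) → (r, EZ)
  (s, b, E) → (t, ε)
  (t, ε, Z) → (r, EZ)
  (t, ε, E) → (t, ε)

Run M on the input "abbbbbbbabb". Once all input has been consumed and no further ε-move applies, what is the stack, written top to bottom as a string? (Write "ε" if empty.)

(p, abbbbbbbabb, Z)
  read a, top Z: go to q, push EZ → (q, bbbbbbbabb, EZ)
  read b, top E: go to t, push EE → (t, bbbbbbabb, EEZ)
  ε-move, top E: go to t, push ε → (t, bbbbbbabb, EZ)
  ε-move, top E: go to t, push ε → (t, bbbbbbabb, Z)
  ε-move, top Z: go to r, push EZ → (r, bbbbbbabb, EZ)
  read b, top E: go to r, push ε → (r, bbbbbabb, Z)
  read b, top Z: go to s, push EEZ → (s, bbbbabb, EEZ)
  read b, top E: go to t, push ε → (t, bbbabb, EZ)
  ε-move, top E: go to t, push ε → (t, bbbabb, Z)
  ε-move, top Z: go to r, push EZ → (r, bbbabb, EZ)
  read b, top E: go to r, push ε → (r, bbabb, Z)
  read b, top Z: go to s, push EEZ → (s, babb, EEZ)
  read b, top E: go to t, push ε → (t, abb, EZ)
  ε-move, top E: go to t, push ε → (t, abb, Z)
  ε-move, top Z: go to r, push EZ → (r, abb, EZ)
  read a, top E: go to q, push ε → (q, bb, Z)
  ε-move, top Z: go to r, push EZ → (r, bb, EZ)
  read b, top E: go to r, push ε → (r, b, Z)
  read b, top Z: go to s, push EEZ → (s, ε, EEZ)
All input consumed in state s with stack EEZ.

EEZ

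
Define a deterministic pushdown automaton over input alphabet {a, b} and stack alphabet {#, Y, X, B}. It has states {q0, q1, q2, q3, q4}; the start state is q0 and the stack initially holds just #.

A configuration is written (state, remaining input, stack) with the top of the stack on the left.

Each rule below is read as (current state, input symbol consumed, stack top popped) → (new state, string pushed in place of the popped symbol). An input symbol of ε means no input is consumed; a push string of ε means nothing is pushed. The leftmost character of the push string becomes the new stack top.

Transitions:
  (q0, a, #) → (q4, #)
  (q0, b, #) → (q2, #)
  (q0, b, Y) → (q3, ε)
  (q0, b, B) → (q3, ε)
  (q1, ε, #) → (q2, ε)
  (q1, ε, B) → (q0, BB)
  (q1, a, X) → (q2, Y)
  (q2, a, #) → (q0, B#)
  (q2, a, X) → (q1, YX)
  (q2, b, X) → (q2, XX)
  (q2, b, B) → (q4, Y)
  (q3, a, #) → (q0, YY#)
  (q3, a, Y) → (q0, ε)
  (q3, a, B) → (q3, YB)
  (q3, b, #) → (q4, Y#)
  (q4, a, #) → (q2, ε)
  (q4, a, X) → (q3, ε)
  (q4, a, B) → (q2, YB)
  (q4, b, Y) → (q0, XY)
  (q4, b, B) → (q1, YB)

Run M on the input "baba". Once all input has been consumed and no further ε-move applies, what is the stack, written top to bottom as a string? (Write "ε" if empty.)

(q0, baba, #) ⊢ (q2, aba, #) ⊢ (q0, ba, B#) ⊢ (q3, a, #) ⊢ (q0, ε, YY#)
All input consumed in state q0 with stack YY#.

YY#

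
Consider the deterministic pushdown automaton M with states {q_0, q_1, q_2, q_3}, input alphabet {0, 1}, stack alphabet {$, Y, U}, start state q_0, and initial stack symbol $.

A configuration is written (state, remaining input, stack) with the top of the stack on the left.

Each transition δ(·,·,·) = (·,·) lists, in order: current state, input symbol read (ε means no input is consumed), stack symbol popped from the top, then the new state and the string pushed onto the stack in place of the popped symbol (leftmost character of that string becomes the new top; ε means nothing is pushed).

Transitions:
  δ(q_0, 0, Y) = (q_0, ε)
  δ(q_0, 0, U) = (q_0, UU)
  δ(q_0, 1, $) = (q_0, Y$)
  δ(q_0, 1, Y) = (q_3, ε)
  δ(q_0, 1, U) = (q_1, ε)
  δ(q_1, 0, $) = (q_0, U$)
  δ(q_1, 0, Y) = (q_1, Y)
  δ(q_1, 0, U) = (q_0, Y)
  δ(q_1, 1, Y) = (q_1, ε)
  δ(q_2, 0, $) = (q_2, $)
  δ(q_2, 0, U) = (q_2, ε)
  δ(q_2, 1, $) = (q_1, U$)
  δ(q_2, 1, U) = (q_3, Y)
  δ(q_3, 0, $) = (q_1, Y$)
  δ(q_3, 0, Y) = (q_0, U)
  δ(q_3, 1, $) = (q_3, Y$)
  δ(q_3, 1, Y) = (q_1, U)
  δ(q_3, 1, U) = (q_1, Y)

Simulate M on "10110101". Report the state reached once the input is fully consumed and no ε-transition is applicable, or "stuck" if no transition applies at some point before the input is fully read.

q_1

(q_0, 10110101, $) ⊢ (q_0, 0110101, Y$) ⊢ (q_0, 110101, $) ⊢ (q_0, 10101, Y$) ⊢ (q_3, 0101, $) ⊢ (q_1, 101, Y$) ⊢ (q_1, 01, $) ⊢ (q_0, 1, U$) ⊢ (q_1, ε, $)
All input consumed; M is in state q_1.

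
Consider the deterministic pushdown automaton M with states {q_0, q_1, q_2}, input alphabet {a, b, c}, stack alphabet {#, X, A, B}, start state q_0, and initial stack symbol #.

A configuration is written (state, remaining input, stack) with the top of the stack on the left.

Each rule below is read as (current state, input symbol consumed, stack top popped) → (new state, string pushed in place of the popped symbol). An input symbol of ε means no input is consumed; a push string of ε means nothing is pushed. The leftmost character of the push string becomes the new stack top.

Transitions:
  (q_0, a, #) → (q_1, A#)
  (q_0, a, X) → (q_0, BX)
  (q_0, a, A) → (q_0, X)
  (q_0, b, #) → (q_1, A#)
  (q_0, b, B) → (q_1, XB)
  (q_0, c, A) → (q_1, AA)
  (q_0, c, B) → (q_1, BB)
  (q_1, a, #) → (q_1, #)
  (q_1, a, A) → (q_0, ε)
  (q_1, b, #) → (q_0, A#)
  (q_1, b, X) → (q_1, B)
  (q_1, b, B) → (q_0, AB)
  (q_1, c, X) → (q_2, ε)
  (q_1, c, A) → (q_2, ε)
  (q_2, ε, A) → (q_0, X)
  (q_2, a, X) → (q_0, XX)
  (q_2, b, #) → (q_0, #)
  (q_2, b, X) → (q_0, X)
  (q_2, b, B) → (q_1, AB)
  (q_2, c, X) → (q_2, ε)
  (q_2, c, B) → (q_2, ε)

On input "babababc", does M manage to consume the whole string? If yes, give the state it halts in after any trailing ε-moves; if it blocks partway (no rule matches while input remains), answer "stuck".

q_2

(q_0, babababc, #)
  read b, top #: go to q_1, push A# → (q_1, abababc, A#)
  read a, top A: go to q_0, push ε → (q_0, bababc, #)
  read b, top #: go to q_1, push A# → (q_1, ababc, A#)
  read a, top A: go to q_0, push ε → (q_0, babc, #)
  read b, top #: go to q_1, push A# → (q_1, abc, A#)
  read a, top A: go to q_0, push ε → (q_0, bc, #)
  read b, top #: go to q_1, push A# → (q_1, c, A#)
  read c, top A: go to q_2, push ε → (q_2, ε, #)
All input consumed; M is in state q_2.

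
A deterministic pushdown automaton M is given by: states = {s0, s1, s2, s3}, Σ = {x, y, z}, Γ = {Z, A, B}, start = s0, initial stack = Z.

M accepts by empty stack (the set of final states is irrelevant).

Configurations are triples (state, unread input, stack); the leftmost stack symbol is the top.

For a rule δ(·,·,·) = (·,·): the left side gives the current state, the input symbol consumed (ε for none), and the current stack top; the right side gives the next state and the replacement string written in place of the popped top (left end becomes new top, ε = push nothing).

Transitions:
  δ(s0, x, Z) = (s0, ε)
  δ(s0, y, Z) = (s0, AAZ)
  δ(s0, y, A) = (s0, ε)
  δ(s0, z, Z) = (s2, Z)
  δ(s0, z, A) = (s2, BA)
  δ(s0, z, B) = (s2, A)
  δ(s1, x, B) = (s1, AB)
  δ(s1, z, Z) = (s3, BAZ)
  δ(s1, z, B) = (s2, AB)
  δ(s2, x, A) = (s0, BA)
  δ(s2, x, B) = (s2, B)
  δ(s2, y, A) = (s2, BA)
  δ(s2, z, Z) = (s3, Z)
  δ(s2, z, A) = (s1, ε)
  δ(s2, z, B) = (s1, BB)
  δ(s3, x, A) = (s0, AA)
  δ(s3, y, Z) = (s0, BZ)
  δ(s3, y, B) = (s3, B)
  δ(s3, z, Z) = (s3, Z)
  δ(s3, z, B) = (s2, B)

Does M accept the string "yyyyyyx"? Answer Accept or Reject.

Accept

(s0, yyyyyyx, Z)
  read y, top Z: go to s0, push AAZ → (s0, yyyyyx, AAZ)
  read y, top A: go to s0, push ε → (s0, yyyyx, AZ)
  read y, top A: go to s0, push ε → (s0, yyyx, Z)
  read y, top Z: go to s0, push AAZ → (s0, yyx, AAZ)
  read y, top A: go to s0, push ε → (s0, yx, AZ)
  read y, top A: go to s0, push ε → (s0, x, Z)
  read x, top Z: go to s0, push ε → (s0, ε, ε)
All input consumed and the stack is empty.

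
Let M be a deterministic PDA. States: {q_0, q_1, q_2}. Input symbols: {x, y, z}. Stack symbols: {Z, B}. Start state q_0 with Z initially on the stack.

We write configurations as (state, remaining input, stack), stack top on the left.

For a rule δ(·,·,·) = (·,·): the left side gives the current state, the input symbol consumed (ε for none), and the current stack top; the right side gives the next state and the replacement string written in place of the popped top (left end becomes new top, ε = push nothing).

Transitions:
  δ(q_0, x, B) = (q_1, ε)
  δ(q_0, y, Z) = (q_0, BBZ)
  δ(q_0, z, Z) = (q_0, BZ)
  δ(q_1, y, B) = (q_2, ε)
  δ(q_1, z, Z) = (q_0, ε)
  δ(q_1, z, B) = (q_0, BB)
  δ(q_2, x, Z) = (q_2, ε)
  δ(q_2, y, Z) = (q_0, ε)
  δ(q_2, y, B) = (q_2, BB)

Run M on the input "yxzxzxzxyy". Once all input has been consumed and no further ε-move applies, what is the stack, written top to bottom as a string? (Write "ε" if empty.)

ε

(q_0, yxzxzxzxyy, Z)
  read y, top Z: go to q_0, push BBZ → (q_0, xzxzxzxyy, BBZ)
  read x, top B: go to q_1, push ε → (q_1, zxzxzxyy, BZ)
  read z, top B: go to q_0, push BB → (q_0, xzxzxyy, BBZ)
  read x, top B: go to q_1, push ε → (q_1, zxzxyy, BZ)
  read z, top B: go to q_0, push BB → (q_0, xzxyy, BBZ)
  read x, top B: go to q_1, push ε → (q_1, zxyy, BZ)
  read z, top B: go to q_0, push BB → (q_0, xyy, BBZ)
  read x, top B: go to q_1, push ε → (q_1, yy, BZ)
  read y, top B: go to q_2, push ε → (q_2, y, Z)
  read y, top Z: go to q_0, push ε → (q_0, ε, ε)
All input consumed in state q_0 with stack ε.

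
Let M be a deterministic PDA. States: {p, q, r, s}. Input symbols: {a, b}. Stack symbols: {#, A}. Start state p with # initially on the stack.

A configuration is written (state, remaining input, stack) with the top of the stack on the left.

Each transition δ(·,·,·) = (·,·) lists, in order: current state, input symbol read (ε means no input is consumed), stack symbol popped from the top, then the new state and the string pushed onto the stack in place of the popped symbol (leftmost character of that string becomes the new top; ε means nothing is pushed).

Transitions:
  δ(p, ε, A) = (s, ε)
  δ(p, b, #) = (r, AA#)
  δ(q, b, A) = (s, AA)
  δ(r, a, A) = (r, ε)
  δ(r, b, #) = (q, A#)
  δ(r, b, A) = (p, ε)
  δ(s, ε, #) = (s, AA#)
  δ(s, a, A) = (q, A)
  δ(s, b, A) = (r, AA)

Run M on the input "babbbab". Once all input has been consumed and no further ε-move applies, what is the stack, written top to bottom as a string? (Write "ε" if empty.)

AAA#

(p, babbbab, #)
  read b, top #: go to r, push AA# → (r, abbbab, AA#)
  read a, top A: go to r, push ε → (r, bbbab, A#)
  read b, top A: go to p, push ε → (p, bbab, #)
  read b, top #: go to r, push AA# → (r, bab, AA#)
  read b, top A: go to p, push ε → (p, ab, A#)
  ε-move, top A: go to s, push ε → (s, ab, #)
  ε-move, top #: go to s, push AA# → (s, ab, AA#)
  read a, top A: go to q, push A → (q, b, AA#)
  read b, top A: go to s, push AA → (s, ε, AAA#)
All input consumed in state s with stack AAA#.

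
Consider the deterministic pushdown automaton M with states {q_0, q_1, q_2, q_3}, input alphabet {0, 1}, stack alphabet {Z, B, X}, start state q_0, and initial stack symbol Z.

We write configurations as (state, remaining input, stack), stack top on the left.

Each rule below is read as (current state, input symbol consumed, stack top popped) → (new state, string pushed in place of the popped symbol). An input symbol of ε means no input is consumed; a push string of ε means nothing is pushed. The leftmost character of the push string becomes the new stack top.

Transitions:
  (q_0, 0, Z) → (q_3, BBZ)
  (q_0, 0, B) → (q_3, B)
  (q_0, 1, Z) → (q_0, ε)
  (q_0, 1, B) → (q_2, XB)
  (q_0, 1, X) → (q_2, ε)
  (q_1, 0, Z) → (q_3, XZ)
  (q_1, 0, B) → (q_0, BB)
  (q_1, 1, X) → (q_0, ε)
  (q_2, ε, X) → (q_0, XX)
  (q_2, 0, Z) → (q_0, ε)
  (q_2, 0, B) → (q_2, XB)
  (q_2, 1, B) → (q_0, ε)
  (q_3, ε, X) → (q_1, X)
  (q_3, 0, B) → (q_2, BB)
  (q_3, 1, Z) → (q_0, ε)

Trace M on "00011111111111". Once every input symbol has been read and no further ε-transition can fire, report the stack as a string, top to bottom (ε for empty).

(q_0, 00011111111111, Z)
  read 0, top Z: go to q_3, push BBZ → (q_3, 0011111111111, BBZ)
  read 0, top B: go to q_2, push BB → (q_2, 011111111111, BBBZ)
  read 0, top B: go to q_2, push XB → (q_2, 11111111111, XBBBZ)
  ε-move, top X: go to q_0, push XX → (q_0, 11111111111, XXBBBZ)
  read 1, top X: go to q_2, push ε → (q_2, 1111111111, XBBBZ)
  ε-move, top X: go to q_0, push XX → (q_0, 1111111111, XXBBBZ)
  read 1, top X: go to q_2, push ε → (q_2, 111111111, XBBBZ)
  ε-move, top X: go to q_0, push XX → (q_0, 111111111, XXBBBZ)
  read 1, top X: go to q_2, push ε → (q_2, 11111111, XBBBZ)
  ε-move, top X: go to q_0, push XX → (q_0, 11111111, XXBBBZ)
  read 1, top X: go to q_2, push ε → (q_2, 1111111, XBBBZ)
  ε-move, top X: go to q_0, push XX → (q_0, 1111111, XXBBBZ)
  read 1, top X: go to q_2, push ε → (q_2, 111111, XBBBZ)
  ε-move, top X: go to q_0, push XX → (q_0, 111111, XXBBBZ)
  read 1, top X: go to q_2, push ε → (q_2, 11111, XBBBZ)
  ε-move, top X: go to q_0, push XX → (q_0, 11111, XXBBBZ)
  read 1, top X: go to q_2, push ε → (q_2, 1111, XBBBZ)
  ε-move, top X: go to q_0, push XX → (q_0, 1111, XXBBBZ)
  read 1, top X: go to q_2, push ε → (q_2, 111, XBBBZ)
  ε-move, top X: go to q_0, push XX → (q_0, 111, XXBBBZ)
  read 1, top X: go to q_2, push ε → (q_2, 11, XBBBZ)
  ε-move, top X: go to q_0, push XX → (q_0, 11, XXBBBZ)
  read 1, top X: go to q_2, push ε → (q_2, 1, XBBBZ)
  ε-move, top X: go to q_0, push XX → (q_0, 1, XXBBBZ)
  read 1, top X: go to q_2, push ε → (q_2, ε, XBBBZ)
  ε-move, top X: go to q_0, push XX → (q_0, ε, XXBBBZ)
All input consumed in state q_0 with stack XXBBBZ.

XXBBBZ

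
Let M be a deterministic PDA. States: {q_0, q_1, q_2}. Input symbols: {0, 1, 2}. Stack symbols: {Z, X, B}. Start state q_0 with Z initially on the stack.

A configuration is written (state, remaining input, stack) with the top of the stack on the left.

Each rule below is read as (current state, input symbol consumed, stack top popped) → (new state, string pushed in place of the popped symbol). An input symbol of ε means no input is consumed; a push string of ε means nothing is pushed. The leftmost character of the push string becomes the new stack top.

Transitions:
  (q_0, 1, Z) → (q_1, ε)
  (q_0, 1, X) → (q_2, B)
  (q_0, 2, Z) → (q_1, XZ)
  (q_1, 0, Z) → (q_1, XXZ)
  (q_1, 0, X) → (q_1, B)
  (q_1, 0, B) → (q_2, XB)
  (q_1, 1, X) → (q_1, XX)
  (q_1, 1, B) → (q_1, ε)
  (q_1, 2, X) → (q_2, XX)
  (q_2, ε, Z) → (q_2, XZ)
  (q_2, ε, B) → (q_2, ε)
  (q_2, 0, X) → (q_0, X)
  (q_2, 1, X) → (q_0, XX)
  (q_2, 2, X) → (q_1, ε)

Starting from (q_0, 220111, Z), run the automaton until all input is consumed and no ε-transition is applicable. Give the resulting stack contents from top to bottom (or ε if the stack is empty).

XZ

(q_0, 220111, Z)
  read 2, top Z: go to q_1, push XZ → (q_1, 20111, XZ)
  read 2, top X: go to q_2, push XX → (q_2, 0111, XXZ)
  read 0, top X: go to q_0, push X → (q_0, 111, XXZ)
  read 1, top X: go to q_2, push B → (q_2, 11, BXZ)
  ε-move, top B: go to q_2, push ε → (q_2, 11, XZ)
  read 1, top X: go to q_0, push XX → (q_0, 1, XXZ)
  read 1, top X: go to q_2, push B → (q_2, ε, BXZ)
  ε-move, top B: go to q_2, push ε → (q_2, ε, XZ)
All input consumed in state q_2 with stack XZ.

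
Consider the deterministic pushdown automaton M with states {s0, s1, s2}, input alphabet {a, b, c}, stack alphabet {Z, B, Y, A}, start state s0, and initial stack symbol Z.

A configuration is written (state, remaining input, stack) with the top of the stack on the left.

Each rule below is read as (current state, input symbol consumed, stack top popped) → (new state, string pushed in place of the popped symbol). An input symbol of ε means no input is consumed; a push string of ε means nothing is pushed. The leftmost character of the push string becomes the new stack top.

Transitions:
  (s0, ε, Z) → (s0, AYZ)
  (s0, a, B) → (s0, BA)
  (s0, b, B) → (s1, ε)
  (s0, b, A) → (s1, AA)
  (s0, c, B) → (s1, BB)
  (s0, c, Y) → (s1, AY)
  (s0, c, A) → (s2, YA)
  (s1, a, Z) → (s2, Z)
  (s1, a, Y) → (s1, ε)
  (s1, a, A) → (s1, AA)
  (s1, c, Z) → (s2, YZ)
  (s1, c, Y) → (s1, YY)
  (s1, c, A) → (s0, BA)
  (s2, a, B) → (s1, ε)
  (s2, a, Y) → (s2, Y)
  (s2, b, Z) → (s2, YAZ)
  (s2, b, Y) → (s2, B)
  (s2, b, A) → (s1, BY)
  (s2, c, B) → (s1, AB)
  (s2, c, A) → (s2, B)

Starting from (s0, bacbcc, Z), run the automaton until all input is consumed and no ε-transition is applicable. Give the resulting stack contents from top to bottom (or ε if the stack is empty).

BBAAAYZ

(s0, bacbcc, Z) ⊢ (s0, bacbcc, AYZ) ⊢ (s1, acbcc, AAYZ) ⊢ (s1, cbcc, AAAYZ) ⊢ (s0, bcc, BAAAYZ) ⊢ (s1, cc, AAAYZ) ⊢ (s0, c, BAAAYZ) ⊢ (s1, ε, BBAAAYZ)
All input consumed in state s1 with stack BBAAAYZ.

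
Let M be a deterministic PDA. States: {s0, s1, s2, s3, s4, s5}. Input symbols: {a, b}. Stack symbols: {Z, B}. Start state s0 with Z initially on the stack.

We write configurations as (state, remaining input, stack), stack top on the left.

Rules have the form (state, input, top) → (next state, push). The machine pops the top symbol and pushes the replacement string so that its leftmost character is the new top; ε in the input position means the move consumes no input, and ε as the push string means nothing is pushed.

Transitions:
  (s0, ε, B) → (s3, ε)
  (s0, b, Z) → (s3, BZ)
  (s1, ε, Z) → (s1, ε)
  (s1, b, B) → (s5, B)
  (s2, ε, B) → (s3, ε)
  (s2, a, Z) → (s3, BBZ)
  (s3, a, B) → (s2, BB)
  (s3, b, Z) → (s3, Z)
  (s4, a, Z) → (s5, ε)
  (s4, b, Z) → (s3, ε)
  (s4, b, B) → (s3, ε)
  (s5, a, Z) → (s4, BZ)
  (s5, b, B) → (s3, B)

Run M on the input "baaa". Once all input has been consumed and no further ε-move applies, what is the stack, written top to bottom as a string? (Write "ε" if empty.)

(s0, baaa, Z) ⊢ (s3, aaa, BZ) ⊢ (s2, aa, BBZ) ⊢ (s3, aa, BZ) ⊢ (s2, a, BBZ) ⊢ (s3, a, BZ) ⊢ (s2, ε, BBZ) ⊢ (s3, ε, BZ)
All input consumed in state s3 with stack BZ.

BZ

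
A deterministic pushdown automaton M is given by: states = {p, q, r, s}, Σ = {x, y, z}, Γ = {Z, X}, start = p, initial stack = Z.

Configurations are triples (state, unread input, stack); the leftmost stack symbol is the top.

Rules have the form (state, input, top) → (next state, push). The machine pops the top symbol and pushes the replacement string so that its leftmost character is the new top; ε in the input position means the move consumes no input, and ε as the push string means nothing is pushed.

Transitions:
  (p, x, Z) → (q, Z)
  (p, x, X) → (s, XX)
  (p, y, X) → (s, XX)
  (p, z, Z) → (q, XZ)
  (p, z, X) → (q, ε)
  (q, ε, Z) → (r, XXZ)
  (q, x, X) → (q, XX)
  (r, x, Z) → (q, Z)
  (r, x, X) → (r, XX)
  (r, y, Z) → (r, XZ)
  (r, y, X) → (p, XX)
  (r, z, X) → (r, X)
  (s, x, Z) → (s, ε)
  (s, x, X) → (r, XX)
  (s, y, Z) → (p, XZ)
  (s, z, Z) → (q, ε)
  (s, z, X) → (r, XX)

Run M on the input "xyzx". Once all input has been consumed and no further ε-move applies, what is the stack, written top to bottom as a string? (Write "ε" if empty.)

(p, xyzx, Z) ⊢ (q, yzx, Z) ⊢ (r, yzx, XXZ) ⊢ (p, zx, XXXZ) ⊢ (q, x, XXZ) ⊢ (q, ε, XXXZ)
All input consumed in state q with stack XXXZ.

XXXZ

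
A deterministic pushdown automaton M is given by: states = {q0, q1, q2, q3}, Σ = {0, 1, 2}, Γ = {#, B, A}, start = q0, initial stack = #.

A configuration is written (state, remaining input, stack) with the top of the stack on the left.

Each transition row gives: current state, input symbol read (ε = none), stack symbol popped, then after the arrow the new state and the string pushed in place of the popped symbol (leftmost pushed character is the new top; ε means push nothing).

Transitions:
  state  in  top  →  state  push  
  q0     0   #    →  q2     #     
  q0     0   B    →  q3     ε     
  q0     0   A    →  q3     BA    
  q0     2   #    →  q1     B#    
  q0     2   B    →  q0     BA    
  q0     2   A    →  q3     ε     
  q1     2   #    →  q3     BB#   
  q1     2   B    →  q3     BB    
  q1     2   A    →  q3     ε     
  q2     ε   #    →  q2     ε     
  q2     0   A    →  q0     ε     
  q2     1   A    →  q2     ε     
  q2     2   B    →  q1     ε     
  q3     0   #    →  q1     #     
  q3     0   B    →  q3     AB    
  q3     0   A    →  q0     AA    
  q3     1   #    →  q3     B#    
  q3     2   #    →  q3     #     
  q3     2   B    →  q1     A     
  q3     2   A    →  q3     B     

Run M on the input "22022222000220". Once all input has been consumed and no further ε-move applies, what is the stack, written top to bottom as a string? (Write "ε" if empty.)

(q0, 22022222000220, #) ⊢ (q1, 2022222000220, B#) ⊢ (q3, 022222000220, BB#) ⊢ (q3, 22222000220, ABB#) ⊢ (q3, 2222000220, BBB#) ⊢ (q1, 222000220, ABB#) ⊢ (q3, 22000220, BB#) ⊢ (q1, 2000220, AB#) ⊢ (q3, 000220, B#) ⊢ (q3, 00220, AB#) ⊢ (q0, 0220, AAB#) ⊢ (q3, 220, BAAB#) ⊢ (q1, 20, AAAB#) ⊢ (q3, 0, AAB#) ⊢ (q0, ε, AAAB#)
All input consumed in state q0 with stack AAAB#.

AAAB#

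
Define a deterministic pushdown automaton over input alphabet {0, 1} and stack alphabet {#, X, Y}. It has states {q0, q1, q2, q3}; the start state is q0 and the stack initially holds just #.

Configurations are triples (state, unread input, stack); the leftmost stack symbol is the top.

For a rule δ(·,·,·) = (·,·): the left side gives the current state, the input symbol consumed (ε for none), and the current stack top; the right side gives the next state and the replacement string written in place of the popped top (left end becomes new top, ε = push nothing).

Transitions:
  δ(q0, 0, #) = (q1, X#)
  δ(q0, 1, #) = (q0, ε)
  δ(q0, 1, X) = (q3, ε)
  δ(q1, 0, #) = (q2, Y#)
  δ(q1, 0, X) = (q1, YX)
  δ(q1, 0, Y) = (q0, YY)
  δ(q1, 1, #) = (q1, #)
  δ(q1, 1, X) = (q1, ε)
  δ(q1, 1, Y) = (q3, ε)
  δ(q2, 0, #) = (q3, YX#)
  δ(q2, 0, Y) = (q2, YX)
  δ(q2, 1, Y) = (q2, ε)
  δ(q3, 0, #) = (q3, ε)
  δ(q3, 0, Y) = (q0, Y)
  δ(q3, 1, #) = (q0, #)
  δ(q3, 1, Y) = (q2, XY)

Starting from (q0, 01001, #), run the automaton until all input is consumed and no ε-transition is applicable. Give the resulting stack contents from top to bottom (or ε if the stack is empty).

X#

(q0, 01001, #)
  read 0, top #: go to q1, push X# → (q1, 1001, X#)
  read 1, top X: go to q1, push ε → (q1, 001, #)
  read 0, top #: go to q2, push Y# → (q2, 01, Y#)
  read 0, top Y: go to q2, push YX → (q2, 1, YX#)
  read 1, top Y: go to q2, push ε → (q2, ε, X#)
All input consumed in state q2 with stack X#.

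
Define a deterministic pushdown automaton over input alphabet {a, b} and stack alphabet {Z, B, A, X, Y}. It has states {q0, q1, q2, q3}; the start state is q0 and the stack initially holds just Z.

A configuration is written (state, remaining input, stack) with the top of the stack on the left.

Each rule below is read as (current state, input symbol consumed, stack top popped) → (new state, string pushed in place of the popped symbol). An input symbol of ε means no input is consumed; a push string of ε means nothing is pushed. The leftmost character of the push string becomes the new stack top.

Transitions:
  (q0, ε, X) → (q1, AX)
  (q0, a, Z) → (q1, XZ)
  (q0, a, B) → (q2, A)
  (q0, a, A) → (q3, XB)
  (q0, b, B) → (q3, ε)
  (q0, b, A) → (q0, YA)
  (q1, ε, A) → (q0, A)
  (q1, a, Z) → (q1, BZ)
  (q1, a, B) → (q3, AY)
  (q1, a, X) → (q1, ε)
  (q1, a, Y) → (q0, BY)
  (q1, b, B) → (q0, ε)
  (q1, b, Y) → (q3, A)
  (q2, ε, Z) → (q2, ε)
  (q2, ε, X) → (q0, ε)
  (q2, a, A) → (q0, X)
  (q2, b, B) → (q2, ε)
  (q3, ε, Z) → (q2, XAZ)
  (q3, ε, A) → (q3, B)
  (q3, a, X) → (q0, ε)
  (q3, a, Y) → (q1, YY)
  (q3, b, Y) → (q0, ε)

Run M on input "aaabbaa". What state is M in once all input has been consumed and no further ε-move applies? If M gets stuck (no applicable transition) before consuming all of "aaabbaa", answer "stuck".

(q0, aaabbaa, Z)
  read a, top Z: go to q1, push XZ → (q1, aabbaa, XZ)
  read a, top X: go to q1, push ε → (q1, abbaa, Z)
  read a, top Z: go to q1, push BZ → (q1, bbaa, BZ)
  read b, top B: go to q0, push ε → (q0, baa, Z)
No transition for (q0, b, top Z); M blocks with input baa remaining.

stuck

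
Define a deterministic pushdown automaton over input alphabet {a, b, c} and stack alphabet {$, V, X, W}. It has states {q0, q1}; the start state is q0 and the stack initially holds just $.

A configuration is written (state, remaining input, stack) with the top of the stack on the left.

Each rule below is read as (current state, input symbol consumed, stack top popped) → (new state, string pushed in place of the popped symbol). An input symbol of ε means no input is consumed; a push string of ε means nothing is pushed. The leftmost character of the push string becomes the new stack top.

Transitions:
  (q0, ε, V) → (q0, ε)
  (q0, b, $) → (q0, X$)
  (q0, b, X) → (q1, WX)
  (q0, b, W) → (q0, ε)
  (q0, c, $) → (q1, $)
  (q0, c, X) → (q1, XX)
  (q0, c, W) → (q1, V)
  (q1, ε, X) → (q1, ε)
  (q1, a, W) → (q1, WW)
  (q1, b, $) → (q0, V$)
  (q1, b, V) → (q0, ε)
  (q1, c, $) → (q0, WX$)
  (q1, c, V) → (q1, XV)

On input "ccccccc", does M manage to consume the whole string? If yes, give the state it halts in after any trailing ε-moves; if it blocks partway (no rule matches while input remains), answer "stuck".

(q0, ccccccc, $)
  read c, top $: go to q1, push $ → (q1, cccccc, $)
  read c, top $: go to q0, push WX$ → (q0, ccccc, WX$)
  read c, top W: go to q1, push V → (q1, cccc, VX$)
  read c, top V: go to q1, push XV → (q1, ccc, XVX$)
  ε-move, top X: go to q1, push ε → (q1, ccc, VX$)
  read c, top V: go to q1, push XV → (q1, cc, XVX$)
  ε-move, top X: go to q1, push ε → (q1, cc, VX$)
  read c, top V: go to q1, push XV → (q1, c, XVX$)
  ε-move, top X: go to q1, push ε → (q1, c, VX$)
  read c, top V: go to q1, push XV → (q1, ε, XVX$)
  ε-move, top X: go to q1, push ε → (q1, ε, VX$)
All input consumed; M is in state q1.

q1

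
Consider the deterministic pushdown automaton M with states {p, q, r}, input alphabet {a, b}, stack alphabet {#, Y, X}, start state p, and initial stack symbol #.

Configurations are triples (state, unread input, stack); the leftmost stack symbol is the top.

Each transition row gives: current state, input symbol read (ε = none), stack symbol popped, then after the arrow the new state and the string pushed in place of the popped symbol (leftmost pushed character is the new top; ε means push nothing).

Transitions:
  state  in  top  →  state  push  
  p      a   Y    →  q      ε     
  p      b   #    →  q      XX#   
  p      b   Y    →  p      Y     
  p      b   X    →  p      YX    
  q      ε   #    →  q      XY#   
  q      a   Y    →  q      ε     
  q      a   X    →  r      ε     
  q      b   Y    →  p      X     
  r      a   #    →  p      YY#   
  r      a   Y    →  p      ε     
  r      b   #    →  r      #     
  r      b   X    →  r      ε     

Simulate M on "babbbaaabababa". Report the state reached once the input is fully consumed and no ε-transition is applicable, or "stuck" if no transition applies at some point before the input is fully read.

stuck

(p, babbbaaabababa, #) ⊢ (q, abbbaaabababa, XX#) ⊢ (r, bbbaaabababa, X#) ⊢ (r, bbaaabababa, #) ⊢ (r, baaabababa, #) ⊢ (r, aaabababa, #) ⊢ (p, aabababa, YY#) ⊢ (q, abababa, Y#) ⊢ (q, bababa, #) ⊢ (q, bababa, XY#)
No transition for (q, b, top X); M blocks with input bababa remaining.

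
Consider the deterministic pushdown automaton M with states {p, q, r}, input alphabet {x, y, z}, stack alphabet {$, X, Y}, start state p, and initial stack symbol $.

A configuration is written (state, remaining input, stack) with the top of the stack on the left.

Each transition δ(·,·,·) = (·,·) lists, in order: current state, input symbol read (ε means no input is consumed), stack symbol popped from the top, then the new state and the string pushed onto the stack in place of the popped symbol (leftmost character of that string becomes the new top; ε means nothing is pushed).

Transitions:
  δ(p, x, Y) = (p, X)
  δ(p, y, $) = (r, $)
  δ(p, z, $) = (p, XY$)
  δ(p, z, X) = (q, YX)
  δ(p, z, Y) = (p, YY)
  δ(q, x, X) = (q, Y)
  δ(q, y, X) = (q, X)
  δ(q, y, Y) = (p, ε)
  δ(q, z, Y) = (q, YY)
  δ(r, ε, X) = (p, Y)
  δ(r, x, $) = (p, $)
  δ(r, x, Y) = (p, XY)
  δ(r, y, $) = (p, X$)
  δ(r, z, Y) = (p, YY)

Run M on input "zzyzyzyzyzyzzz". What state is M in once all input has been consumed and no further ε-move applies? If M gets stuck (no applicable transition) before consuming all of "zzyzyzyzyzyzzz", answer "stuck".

(p, zzyzyzyzyzyzzz, $) ⊢ (p, zyzyzyzyzyzzz, XY$) ⊢ (q, yzyzyzyzyzzz, YXY$) ⊢ (p, zyzyzyzyzzz, XY$) ⊢ (q, yzyzyzyzzz, YXY$) ⊢ (p, zyzyzyzzz, XY$) ⊢ (q, yzyzyzzz, YXY$) ⊢ (p, zyzyzzz, XY$) ⊢ (q, yzyzzz, YXY$) ⊢ (p, zyzzz, XY$) ⊢ (q, yzzz, YXY$) ⊢ (p, zzz, XY$) ⊢ (q, zz, YXY$) ⊢ (q, z, YYXY$) ⊢ (q, ε, YYYXY$)
All input consumed; M is in state q.

q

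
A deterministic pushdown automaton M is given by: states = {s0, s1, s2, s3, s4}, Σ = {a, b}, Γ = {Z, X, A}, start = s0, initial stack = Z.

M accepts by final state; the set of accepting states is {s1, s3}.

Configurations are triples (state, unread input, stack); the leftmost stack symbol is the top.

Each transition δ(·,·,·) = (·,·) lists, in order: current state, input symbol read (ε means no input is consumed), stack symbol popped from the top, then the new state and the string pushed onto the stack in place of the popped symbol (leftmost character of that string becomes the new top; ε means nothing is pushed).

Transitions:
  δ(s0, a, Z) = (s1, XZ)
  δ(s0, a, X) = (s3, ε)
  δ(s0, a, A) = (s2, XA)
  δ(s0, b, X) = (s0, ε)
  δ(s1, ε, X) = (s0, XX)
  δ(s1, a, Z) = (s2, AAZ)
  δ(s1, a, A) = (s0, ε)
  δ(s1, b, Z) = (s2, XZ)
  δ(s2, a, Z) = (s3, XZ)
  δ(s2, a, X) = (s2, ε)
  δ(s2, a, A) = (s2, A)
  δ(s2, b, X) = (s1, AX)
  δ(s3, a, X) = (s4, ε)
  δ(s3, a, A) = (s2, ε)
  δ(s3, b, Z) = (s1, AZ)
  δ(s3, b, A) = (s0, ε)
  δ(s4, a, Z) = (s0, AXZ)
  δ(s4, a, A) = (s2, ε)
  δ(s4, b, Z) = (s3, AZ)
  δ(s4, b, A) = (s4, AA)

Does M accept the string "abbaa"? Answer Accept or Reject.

(s0, abbaa, Z)
  read a, top Z: go to s1, push XZ → (s1, bbaa, XZ)
  ε-move, top X: go to s0, push XX → (s0, bbaa, XXZ)
  read b, top X: go to s0, push ε → (s0, baa, XZ)
  read b, top X: go to s0, push ε → (s0, aa, Z)
  read a, top Z: go to s1, push XZ → (s1, a, XZ)
  ε-move, top X: go to s0, push XX → (s0, a, XXZ)
  read a, top X: go to s3, push ε → (s3, ε, XZ)
All input consumed; state s3 ∈ F.

Accept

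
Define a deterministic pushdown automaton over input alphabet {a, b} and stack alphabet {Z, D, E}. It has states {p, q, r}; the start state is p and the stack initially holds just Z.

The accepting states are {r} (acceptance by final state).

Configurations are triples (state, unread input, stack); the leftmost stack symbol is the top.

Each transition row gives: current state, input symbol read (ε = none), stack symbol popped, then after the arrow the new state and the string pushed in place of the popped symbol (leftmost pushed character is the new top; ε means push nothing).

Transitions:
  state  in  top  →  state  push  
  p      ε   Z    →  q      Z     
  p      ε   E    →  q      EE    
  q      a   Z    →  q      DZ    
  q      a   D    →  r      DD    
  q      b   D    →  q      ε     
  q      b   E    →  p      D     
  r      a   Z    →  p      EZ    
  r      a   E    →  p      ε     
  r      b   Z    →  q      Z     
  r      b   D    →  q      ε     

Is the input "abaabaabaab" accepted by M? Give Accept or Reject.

Reject

(p, abaabaabaab, Z) ⊢ (q, abaabaabaab, Z) ⊢ (q, baabaabaab, DZ) ⊢ (q, aabaabaab, Z) ⊢ (q, abaabaab, DZ) ⊢ (r, baabaab, DDZ) ⊢ (q, aabaab, DZ) ⊢ (r, abaab, DDZ)
No transition applies at (r, abaab, DDZ); input not fully consumed.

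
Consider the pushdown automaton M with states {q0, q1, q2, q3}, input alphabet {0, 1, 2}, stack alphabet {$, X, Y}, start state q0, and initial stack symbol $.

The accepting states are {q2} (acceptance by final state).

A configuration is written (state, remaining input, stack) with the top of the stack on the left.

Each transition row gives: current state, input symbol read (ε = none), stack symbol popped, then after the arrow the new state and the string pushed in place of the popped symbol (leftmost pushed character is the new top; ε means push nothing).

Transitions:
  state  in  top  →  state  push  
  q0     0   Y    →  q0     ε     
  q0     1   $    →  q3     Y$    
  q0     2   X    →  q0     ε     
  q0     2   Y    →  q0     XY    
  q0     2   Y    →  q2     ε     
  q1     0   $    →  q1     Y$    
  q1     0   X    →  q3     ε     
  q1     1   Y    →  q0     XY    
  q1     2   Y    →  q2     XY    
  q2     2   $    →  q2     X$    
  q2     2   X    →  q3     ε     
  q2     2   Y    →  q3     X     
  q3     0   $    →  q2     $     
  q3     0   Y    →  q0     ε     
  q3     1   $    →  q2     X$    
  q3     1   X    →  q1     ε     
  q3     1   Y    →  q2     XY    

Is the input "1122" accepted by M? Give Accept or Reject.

No computation consumes all input and reaches a final state.

Reject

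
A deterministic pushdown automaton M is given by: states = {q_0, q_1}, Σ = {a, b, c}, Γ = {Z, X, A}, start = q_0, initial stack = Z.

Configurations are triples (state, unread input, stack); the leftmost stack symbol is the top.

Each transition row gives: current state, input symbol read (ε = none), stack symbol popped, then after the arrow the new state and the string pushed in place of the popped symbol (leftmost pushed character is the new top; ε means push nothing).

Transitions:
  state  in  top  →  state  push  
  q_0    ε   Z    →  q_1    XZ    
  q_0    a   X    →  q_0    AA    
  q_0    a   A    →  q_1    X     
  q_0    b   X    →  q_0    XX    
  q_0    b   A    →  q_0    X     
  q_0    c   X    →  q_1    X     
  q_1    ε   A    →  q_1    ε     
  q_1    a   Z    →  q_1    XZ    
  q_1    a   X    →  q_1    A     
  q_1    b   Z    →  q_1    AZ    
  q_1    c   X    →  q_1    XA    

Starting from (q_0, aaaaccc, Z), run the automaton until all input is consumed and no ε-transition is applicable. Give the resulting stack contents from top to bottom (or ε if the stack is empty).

(q_0, aaaaccc, Z)
  ε-move, top Z: go to q_1, push XZ → (q_1, aaaaccc, XZ)
  read a, top X: go to q_1, push A → (q_1, aaaccc, AZ)
  ε-move, top A: go to q_1, push ε → (q_1, aaaccc, Z)
  read a, top Z: go to q_1, push XZ → (q_1, aaccc, XZ)
  read a, top X: go to q_1, push A → (q_1, accc, AZ)
  ε-move, top A: go to q_1, push ε → (q_1, accc, Z)
  read a, top Z: go to q_1, push XZ → (q_1, ccc, XZ)
  read c, top X: go to q_1, push XA → (q_1, cc, XAZ)
  read c, top X: go to q_1, push XA → (q_1, c, XAAZ)
  read c, top X: go to q_1, push XA → (q_1, ε, XAAAZ)
All input consumed in state q_1 with stack XAAAZ.

XAAAZ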